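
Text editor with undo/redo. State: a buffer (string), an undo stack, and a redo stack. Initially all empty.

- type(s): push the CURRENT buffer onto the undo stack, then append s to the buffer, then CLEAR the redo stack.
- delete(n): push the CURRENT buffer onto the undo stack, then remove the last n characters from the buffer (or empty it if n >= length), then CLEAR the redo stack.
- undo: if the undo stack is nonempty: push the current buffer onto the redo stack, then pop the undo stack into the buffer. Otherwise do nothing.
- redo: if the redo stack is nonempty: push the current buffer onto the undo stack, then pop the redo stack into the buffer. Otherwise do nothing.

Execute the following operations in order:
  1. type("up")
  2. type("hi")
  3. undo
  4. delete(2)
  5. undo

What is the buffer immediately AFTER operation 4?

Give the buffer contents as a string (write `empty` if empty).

After op 1 (type): buf='up' undo_depth=1 redo_depth=0
After op 2 (type): buf='uphi' undo_depth=2 redo_depth=0
After op 3 (undo): buf='up' undo_depth=1 redo_depth=1
After op 4 (delete): buf='(empty)' undo_depth=2 redo_depth=0

Answer: empty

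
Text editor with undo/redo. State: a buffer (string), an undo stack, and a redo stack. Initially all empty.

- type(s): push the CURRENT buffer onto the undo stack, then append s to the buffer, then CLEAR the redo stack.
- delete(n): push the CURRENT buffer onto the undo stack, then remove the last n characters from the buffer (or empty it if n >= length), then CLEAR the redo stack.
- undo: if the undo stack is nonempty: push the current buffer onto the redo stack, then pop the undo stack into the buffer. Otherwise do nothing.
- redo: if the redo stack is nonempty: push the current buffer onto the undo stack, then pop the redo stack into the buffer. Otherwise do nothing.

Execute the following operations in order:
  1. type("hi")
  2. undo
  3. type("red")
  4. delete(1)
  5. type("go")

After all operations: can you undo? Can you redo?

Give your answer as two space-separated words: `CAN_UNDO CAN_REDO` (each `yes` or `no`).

After op 1 (type): buf='hi' undo_depth=1 redo_depth=0
After op 2 (undo): buf='(empty)' undo_depth=0 redo_depth=1
After op 3 (type): buf='red' undo_depth=1 redo_depth=0
After op 4 (delete): buf='re' undo_depth=2 redo_depth=0
After op 5 (type): buf='rego' undo_depth=3 redo_depth=0

Answer: yes no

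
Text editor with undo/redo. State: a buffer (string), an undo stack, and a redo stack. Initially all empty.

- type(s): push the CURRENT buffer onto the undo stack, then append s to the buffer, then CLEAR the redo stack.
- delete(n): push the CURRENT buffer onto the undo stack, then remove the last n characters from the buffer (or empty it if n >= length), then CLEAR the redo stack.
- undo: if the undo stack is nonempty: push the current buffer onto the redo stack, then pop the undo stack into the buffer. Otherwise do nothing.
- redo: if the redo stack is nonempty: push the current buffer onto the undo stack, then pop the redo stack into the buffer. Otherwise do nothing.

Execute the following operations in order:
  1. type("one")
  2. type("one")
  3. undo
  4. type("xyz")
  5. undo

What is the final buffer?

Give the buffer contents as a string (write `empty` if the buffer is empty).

Answer: one

Derivation:
After op 1 (type): buf='one' undo_depth=1 redo_depth=0
After op 2 (type): buf='oneone' undo_depth=2 redo_depth=0
After op 3 (undo): buf='one' undo_depth=1 redo_depth=1
After op 4 (type): buf='onexyz' undo_depth=2 redo_depth=0
After op 5 (undo): buf='one' undo_depth=1 redo_depth=1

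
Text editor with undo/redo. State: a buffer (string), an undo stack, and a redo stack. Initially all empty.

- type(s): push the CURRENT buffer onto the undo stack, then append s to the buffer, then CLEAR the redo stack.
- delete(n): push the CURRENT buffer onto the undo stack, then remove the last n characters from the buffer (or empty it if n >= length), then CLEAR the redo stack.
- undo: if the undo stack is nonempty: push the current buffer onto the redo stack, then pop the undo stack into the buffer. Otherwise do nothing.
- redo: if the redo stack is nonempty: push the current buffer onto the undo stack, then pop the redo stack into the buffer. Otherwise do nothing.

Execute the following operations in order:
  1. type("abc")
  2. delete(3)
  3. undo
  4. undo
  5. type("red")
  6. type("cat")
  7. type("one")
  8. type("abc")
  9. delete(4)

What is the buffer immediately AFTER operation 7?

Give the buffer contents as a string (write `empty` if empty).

Answer: redcatone

Derivation:
After op 1 (type): buf='abc' undo_depth=1 redo_depth=0
After op 2 (delete): buf='(empty)' undo_depth=2 redo_depth=0
After op 3 (undo): buf='abc' undo_depth=1 redo_depth=1
After op 4 (undo): buf='(empty)' undo_depth=0 redo_depth=2
After op 5 (type): buf='red' undo_depth=1 redo_depth=0
After op 6 (type): buf='redcat' undo_depth=2 redo_depth=0
After op 7 (type): buf='redcatone' undo_depth=3 redo_depth=0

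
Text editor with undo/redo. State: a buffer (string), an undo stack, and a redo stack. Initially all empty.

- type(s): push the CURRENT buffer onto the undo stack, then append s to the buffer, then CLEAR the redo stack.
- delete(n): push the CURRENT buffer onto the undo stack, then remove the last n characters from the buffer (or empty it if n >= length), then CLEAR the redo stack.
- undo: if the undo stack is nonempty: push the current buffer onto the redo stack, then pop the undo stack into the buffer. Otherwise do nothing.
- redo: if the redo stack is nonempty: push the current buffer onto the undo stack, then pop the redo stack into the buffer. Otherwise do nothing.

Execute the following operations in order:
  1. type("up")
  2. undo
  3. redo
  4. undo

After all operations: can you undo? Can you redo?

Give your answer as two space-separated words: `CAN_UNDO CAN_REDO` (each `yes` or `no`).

After op 1 (type): buf='up' undo_depth=1 redo_depth=0
After op 2 (undo): buf='(empty)' undo_depth=0 redo_depth=1
After op 3 (redo): buf='up' undo_depth=1 redo_depth=0
After op 4 (undo): buf='(empty)' undo_depth=0 redo_depth=1

Answer: no yes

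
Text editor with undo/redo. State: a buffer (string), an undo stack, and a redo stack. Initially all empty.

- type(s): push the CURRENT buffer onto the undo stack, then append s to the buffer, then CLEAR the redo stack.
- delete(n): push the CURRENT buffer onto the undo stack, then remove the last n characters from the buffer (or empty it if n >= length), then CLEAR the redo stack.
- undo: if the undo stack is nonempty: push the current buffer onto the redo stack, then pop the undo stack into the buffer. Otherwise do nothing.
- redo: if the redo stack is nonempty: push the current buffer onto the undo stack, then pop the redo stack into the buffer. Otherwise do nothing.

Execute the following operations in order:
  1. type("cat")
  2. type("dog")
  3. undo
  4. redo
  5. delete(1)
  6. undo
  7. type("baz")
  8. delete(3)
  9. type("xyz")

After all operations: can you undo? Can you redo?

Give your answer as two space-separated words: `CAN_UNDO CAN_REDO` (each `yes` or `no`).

Answer: yes no

Derivation:
After op 1 (type): buf='cat' undo_depth=1 redo_depth=0
After op 2 (type): buf='catdog' undo_depth=2 redo_depth=0
After op 3 (undo): buf='cat' undo_depth=1 redo_depth=1
After op 4 (redo): buf='catdog' undo_depth=2 redo_depth=0
After op 5 (delete): buf='catdo' undo_depth=3 redo_depth=0
After op 6 (undo): buf='catdog' undo_depth=2 redo_depth=1
After op 7 (type): buf='catdogbaz' undo_depth=3 redo_depth=0
After op 8 (delete): buf='catdog' undo_depth=4 redo_depth=0
After op 9 (type): buf='catdogxyz' undo_depth=5 redo_depth=0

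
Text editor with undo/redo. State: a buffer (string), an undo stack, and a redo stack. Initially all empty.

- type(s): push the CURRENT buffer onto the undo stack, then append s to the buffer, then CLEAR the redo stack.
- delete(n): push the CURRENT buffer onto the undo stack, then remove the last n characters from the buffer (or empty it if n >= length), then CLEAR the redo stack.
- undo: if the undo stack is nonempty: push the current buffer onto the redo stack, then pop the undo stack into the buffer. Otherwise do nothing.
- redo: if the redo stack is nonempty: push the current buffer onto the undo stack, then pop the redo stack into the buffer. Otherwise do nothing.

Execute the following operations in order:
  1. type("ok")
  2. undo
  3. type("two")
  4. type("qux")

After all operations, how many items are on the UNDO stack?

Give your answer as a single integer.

After op 1 (type): buf='ok' undo_depth=1 redo_depth=0
After op 2 (undo): buf='(empty)' undo_depth=0 redo_depth=1
After op 3 (type): buf='two' undo_depth=1 redo_depth=0
After op 4 (type): buf='twoqux' undo_depth=2 redo_depth=0

Answer: 2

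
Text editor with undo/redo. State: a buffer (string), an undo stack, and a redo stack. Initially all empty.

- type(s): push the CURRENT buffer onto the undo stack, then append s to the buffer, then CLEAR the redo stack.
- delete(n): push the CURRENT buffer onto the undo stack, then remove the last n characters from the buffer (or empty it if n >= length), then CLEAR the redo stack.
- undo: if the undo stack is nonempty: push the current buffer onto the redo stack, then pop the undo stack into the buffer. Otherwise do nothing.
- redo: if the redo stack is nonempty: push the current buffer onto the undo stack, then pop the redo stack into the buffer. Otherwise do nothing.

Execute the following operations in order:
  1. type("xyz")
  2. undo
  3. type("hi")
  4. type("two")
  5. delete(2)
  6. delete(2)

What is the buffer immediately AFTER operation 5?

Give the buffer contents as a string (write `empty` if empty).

After op 1 (type): buf='xyz' undo_depth=1 redo_depth=0
After op 2 (undo): buf='(empty)' undo_depth=0 redo_depth=1
After op 3 (type): buf='hi' undo_depth=1 redo_depth=0
After op 4 (type): buf='hitwo' undo_depth=2 redo_depth=0
After op 5 (delete): buf='hit' undo_depth=3 redo_depth=0

Answer: hit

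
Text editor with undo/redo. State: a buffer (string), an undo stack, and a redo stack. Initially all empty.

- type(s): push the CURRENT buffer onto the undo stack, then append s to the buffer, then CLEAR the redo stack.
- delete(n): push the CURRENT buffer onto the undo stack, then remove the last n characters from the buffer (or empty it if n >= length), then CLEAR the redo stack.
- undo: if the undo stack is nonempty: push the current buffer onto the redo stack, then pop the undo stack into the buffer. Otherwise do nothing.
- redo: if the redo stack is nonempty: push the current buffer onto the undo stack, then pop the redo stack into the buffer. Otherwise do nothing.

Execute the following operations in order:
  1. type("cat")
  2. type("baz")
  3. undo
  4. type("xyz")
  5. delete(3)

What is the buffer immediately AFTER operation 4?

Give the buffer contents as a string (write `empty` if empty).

Answer: catxyz

Derivation:
After op 1 (type): buf='cat' undo_depth=1 redo_depth=0
After op 2 (type): buf='catbaz' undo_depth=2 redo_depth=0
After op 3 (undo): buf='cat' undo_depth=1 redo_depth=1
After op 4 (type): buf='catxyz' undo_depth=2 redo_depth=0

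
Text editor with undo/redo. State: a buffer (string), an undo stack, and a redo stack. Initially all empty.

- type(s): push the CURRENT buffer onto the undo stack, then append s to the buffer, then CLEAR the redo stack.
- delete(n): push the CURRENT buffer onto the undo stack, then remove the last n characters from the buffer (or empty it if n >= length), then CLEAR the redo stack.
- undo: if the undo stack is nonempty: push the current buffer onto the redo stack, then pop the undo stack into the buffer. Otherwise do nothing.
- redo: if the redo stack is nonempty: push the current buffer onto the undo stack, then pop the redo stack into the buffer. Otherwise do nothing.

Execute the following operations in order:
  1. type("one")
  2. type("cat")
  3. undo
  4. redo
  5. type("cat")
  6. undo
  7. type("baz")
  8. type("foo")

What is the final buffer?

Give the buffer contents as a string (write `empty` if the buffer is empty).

After op 1 (type): buf='one' undo_depth=1 redo_depth=0
After op 2 (type): buf='onecat' undo_depth=2 redo_depth=0
After op 3 (undo): buf='one' undo_depth=1 redo_depth=1
After op 4 (redo): buf='onecat' undo_depth=2 redo_depth=0
After op 5 (type): buf='onecatcat' undo_depth=3 redo_depth=0
After op 6 (undo): buf='onecat' undo_depth=2 redo_depth=1
After op 7 (type): buf='onecatbaz' undo_depth=3 redo_depth=0
After op 8 (type): buf='onecatbazfoo' undo_depth=4 redo_depth=0

Answer: onecatbazfoo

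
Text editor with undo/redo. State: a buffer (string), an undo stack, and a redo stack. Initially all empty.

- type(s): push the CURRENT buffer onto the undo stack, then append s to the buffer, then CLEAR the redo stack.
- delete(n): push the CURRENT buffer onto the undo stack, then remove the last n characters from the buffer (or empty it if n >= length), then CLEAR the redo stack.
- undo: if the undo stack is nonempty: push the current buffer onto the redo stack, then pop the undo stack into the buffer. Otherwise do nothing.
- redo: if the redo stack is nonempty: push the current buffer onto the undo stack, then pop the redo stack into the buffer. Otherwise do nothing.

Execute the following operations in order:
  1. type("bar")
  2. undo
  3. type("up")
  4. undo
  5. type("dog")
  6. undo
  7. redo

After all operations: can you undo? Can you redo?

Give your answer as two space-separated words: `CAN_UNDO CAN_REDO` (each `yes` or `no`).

Answer: yes no

Derivation:
After op 1 (type): buf='bar' undo_depth=1 redo_depth=0
After op 2 (undo): buf='(empty)' undo_depth=0 redo_depth=1
After op 3 (type): buf='up' undo_depth=1 redo_depth=0
After op 4 (undo): buf='(empty)' undo_depth=0 redo_depth=1
After op 5 (type): buf='dog' undo_depth=1 redo_depth=0
After op 6 (undo): buf='(empty)' undo_depth=0 redo_depth=1
After op 7 (redo): buf='dog' undo_depth=1 redo_depth=0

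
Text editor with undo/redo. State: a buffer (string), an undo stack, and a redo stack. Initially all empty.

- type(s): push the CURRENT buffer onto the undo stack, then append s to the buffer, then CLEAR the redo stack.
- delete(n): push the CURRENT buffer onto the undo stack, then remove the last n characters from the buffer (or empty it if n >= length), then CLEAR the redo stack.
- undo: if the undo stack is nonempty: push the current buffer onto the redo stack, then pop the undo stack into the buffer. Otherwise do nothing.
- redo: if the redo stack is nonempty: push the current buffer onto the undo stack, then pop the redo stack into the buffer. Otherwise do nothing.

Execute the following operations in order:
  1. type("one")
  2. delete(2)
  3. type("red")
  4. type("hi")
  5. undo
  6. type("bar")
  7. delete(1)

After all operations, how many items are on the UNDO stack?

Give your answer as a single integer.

Answer: 5

Derivation:
After op 1 (type): buf='one' undo_depth=1 redo_depth=0
After op 2 (delete): buf='o' undo_depth=2 redo_depth=0
After op 3 (type): buf='ored' undo_depth=3 redo_depth=0
After op 4 (type): buf='oredhi' undo_depth=4 redo_depth=0
After op 5 (undo): buf='ored' undo_depth=3 redo_depth=1
After op 6 (type): buf='oredbar' undo_depth=4 redo_depth=0
After op 7 (delete): buf='oredba' undo_depth=5 redo_depth=0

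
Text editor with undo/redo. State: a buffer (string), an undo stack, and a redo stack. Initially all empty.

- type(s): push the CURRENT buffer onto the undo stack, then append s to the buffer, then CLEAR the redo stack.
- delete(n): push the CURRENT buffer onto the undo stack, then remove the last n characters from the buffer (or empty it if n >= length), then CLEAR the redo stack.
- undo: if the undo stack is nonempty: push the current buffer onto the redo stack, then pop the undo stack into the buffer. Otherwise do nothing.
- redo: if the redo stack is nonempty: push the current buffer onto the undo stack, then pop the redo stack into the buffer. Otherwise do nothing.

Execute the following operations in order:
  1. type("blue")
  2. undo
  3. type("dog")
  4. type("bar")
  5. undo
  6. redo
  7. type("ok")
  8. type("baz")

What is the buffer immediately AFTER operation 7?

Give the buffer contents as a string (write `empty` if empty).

Answer: dogbarok

Derivation:
After op 1 (type): buf='blue' undo_depth=1 redo_depth=0
After op 2 (undo): buf='(empty)' undo_depth=0 redo_depth=1
After op 3 (type): buf='dog' undo_depth=1 redo_depth=0
After op 4 (type): buf='dogbar' undo_depth=2 redo_depth=0
After op 5 (undo): buf='dog' undo_depth=1 redo_depth=1
After op 6 (redo): buf='dogbar' undo_depth=2 redo_depth=0
After op 7 (type): buf='dogbarok' undo_depth=3 redo_depth=0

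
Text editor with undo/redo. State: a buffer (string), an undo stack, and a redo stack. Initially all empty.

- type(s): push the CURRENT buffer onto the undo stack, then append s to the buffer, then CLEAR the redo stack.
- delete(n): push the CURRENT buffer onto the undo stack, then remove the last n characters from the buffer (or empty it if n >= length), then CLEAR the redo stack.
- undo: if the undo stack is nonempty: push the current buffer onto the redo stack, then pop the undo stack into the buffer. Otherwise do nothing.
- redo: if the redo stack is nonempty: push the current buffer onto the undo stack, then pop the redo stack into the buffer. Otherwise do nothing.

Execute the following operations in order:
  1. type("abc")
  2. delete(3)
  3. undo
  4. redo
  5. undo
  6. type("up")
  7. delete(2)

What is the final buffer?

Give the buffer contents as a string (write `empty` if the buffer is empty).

After op 1 (type): buf='abc' undo_depth=1 redo_depth=0
After op 2 (delete): buf='(empty)' undo_depth=2 redo_depth=0
After op 3 (undo): buf='abc' undo_depth=1 redo_depth=1
After op 4 (redo): buf='(empty)' undo_depth=2 redo_depth=0
After op 5 (undo): buf='abc' undo_depth=1 redo_depth=1
After op 6 (type): buf='abcup' undo_depth=2 redo_depth=0
After op 7 (delete): buf='abc' undo_depth=3 redo_depth=0

Answer: abc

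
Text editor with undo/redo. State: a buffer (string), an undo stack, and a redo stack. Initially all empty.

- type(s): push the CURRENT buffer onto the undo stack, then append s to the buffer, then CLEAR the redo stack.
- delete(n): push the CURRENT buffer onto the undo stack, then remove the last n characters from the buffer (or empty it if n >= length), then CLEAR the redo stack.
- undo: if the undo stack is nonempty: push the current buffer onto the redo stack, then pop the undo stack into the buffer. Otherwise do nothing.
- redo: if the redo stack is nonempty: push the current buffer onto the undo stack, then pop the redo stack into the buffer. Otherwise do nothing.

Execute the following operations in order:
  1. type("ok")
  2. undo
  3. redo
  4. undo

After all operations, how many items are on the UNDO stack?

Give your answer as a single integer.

Answer: 0

Derivation:
After op 1 (type): buf='ok' undo_depth=1 redo_depth=0
After op 2 (undo): buf='(empty)' undo_depth=0 redo_depth=1
After op 3 (redo): buf='ok' undo_depth=1 redo_depth=0
After op 4 (undo): buf='(empty)' undo_depth=0 redo_depth=1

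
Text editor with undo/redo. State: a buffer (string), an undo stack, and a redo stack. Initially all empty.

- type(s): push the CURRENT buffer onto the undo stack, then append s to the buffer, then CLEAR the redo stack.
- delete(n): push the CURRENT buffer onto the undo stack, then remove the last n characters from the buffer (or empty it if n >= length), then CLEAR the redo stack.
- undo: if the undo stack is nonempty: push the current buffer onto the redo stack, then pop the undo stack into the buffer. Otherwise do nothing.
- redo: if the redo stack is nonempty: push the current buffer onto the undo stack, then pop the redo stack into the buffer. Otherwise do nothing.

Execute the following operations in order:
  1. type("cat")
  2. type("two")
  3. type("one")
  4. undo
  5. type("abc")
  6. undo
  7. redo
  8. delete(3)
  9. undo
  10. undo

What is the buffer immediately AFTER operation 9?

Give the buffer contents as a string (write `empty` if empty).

After op 1 (type): buf='cat' undo_depth=1 redo_depth=0
After op 2 (type): buf='cattwo' undo_depth=2 redo_depth=0
After op 3 (type): buf='cattwoone' undo_depth=3 redo_depth=0
After op 4 (undo): buf='cattwo' undo_depth=2 redo_depth=1
After op 5 (type): buf='cattwoabc' undo_depth=3 redo_depth=0
After op 6 (undo): buf='cattwo' undo_depth=2 redo_depth=1
After op 7 (redo): buf='cattwoabc' undo_depth=3 redo_depth=0
After op 8 (delete): buf='cattwo' undo_depth=4 redo_depth=0
After op 9 (undo): buf='cattwoabc' undo_depth=3 redo_depth=1

Answer: cattwoabc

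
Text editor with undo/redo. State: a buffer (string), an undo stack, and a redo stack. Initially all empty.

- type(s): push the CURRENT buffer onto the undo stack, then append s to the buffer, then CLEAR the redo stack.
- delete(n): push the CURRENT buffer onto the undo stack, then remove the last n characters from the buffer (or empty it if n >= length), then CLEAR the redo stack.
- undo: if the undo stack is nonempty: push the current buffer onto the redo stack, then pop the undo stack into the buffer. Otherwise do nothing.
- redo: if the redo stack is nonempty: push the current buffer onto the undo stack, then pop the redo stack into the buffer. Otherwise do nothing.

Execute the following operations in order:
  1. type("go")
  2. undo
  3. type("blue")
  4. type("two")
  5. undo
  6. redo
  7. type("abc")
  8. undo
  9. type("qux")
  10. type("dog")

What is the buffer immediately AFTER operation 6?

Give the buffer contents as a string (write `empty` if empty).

After op 1 (type): buf='go' undo_depth=1 redo_depth=0
After op 2 (undo): buf='(empty)' undo_depth=0 redo_depth=1
After op 3 (type): buf='blue' undo_depth=1 redo_depth=0
After op 4 (type): buf='bluetwo' undo_depth=2 redo_depth=0
After op 5 (undo): buf='blue' undo_depth=1 redo_depth=1
After op 6 (redo): buf='bluetwo' undo_depth=2 redo_depth=0

Answer: bluetwo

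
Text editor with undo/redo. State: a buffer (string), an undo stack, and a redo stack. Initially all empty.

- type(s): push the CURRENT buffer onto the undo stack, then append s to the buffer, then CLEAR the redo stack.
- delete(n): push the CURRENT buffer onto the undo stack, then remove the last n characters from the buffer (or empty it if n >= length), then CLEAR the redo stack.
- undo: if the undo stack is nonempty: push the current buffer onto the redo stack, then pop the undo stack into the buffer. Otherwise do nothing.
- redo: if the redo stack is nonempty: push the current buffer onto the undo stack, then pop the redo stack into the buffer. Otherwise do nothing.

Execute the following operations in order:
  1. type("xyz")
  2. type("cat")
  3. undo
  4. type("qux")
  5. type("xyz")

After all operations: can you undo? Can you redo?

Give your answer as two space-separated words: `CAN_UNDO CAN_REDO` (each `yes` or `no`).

After op 1 (type): buf='xyz' undo_depth=1 redo_depth=0
After op 2 (type): buf='xyzcat' undo_depth=2 redo_depth=0
After op 3 (undo): buf='xyz' undo_depth=1 redo_depth=1
After op 4 (type): buf='xyzqux' undo_depth=2 redo_depth=0
After op 5 (type): buf='xyzquxxyz' undo_depth=3 redo_depth=0

Answer: yes no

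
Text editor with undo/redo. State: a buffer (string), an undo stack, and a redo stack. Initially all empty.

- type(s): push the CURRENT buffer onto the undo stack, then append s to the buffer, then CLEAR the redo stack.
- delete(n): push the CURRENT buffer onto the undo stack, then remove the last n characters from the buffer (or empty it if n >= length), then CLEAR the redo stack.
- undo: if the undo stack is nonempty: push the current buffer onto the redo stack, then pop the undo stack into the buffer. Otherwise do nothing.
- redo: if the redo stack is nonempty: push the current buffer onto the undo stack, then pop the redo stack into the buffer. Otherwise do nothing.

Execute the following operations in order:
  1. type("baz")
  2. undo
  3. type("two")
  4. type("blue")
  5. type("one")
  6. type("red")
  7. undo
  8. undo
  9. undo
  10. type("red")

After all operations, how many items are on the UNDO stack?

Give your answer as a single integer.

Answer: 2

Derivation:
After op 1 (type): buf='baz' undo_depth=1 redo_depth=0
After op 2 (undo): buf='(empty)' undo_depth=0 redo_depth=1
After op 3 (type): buf='two' undo_depth=1 redo_depth=0
After op 4 (type): buf='twoblue' undo_depth=2 redo_depth=0
After op 5 (type): buf='twoblueone' undo_depth=3 redo_depth=0
After op 6 (type): buf='twoblueonered' undo_depth=4 redo_depth=0
After op 7 (undo): buf='twoblueone' undo_depth=3 redo_depth=1
After op 8 (undo): buf='twoblue' undo_depth=2 redo_depth=2
After op 9 (undo): buf='two' undo_depth=1 redo_depth=3
After op 10 (type): buf='twored' undo_depth=2 redo_depth=0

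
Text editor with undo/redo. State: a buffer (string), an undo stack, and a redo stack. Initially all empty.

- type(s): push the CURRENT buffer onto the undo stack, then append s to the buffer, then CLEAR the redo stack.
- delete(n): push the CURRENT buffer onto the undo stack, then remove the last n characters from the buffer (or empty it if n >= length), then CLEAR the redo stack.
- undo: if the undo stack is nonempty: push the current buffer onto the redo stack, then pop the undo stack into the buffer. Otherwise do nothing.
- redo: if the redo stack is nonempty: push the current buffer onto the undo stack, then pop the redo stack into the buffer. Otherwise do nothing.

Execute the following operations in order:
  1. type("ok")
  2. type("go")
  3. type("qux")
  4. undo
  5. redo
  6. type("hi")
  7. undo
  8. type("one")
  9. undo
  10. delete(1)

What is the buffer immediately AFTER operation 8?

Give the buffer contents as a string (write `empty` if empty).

After op 1 (type): buf='ok' undo_depth=1 redo_depth=0
After op 2 (type): buf='okgo' undo_depth=2 redo_depth=0
After op 3 (type): buf='okgoqux' undo_depth=3 redo_depth=0
After op 4 (undo): buf='okgo' undo_depth=2 redo_depth=1
After op 5 (redo): buf='okgoqux' undo_depth=3 redo_depth=0
After op 6 (type): buf='okgoquxhi' undo_depth=4 redo_depth=0
After op 7 (undo): buf='okgoqux' undo_depth=3 redo_depth=1
After op 8 (type): buf='okgoquxone' undo_depth=4 redo_depth=0

Answer: okgoquxone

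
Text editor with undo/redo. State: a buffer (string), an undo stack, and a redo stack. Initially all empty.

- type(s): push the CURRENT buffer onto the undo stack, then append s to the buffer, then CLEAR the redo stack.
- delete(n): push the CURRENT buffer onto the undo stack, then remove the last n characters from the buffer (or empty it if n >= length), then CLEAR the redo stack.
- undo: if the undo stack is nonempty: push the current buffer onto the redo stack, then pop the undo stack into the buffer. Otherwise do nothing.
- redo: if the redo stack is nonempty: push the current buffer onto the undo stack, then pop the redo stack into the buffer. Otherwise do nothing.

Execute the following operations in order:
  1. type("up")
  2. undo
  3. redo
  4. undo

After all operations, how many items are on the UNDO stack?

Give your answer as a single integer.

Answer: 0

Derivation:
After op 1 (type): buf='up' undo_depth=1 redo_depth=0
After op 2 (undo): buf='(empty)' undo_depth=0 redo_depth=1
After op 3 (redo): buf='up' undo_depth=1 redo_depth=0
After op 4 (undo): buf='(empty)' undo_depth=0 redo_depth=1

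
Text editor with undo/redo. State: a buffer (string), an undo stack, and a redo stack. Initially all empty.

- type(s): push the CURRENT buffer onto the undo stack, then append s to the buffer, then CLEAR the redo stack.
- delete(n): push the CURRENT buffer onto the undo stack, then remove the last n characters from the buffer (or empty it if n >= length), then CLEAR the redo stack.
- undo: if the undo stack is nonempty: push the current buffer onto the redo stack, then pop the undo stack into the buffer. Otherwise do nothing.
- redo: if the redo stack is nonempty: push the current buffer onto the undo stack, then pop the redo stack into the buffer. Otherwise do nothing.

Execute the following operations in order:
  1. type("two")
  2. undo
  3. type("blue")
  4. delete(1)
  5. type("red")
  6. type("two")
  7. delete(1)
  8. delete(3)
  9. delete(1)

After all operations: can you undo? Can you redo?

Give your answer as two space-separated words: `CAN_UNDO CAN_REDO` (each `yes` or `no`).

After op 1 (type): buf='two' undo_depth=1 redo_depth=0
After op 2 (undo): buf='(empty)' undo_depth=0 redo_depth=1
After op 3 (type): buf='blue' undo_depth=1 redo_depth=0
After op 4 (delete): buf='blu' undo_depth=2 redo_depth=0
After op 5 (type): buf='blured' undo_depth=3 redo_depth=0
After op 6 (type): buf='bluredtwo' undo_depth=4 redo_depth=0
After op 7 (delete): buf='bluredtw' undo_depth=5 redo_depth=0
After op 8 (delete): buf='blure' undo_depth=6 redo_depth=0
After op 9 (delete): buf='blur' undo_depth=7 redo_depth=0

Answer: yes no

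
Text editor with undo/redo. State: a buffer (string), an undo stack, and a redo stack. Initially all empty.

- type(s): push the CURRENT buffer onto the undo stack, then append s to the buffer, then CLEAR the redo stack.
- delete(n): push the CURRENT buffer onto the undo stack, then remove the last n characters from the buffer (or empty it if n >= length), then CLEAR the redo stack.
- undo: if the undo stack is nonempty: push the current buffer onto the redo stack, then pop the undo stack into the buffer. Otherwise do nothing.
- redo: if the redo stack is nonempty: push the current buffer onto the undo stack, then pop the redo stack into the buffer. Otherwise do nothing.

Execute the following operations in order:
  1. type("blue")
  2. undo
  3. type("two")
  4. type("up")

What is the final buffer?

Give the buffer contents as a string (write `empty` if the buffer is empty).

After op 1 (type): buf='blue' undo_depth=1 redo_depth=0
After op 2 (undo): buf='(empty)' undo_depth=0 redo_depth=1
After op 3 (type): buf='two' undo_depth=1 redo_depth=0
After op 4 (type): buf='twoup' undo_depth=2 redo_depth=0

Answer: twoup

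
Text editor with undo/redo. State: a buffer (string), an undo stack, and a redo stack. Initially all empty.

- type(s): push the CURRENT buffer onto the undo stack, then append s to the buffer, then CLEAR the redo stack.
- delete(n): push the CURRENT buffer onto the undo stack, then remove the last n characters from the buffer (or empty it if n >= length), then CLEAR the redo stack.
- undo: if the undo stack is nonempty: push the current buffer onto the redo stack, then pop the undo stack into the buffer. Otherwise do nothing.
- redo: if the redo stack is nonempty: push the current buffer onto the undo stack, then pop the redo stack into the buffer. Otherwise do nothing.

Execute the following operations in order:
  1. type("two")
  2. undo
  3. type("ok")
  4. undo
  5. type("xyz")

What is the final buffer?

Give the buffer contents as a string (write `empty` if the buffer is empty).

After op 1 (type): buf='two' undo_depth=1 redo_depth=0
After op 2 (undo): buf='(empty)' undo_depth=0 redo_depth=1
After op 3 (type): buf='ok' undo_depth=1 redo_depth=0
After op 4 (undo): buf='(empty)' undo_depth=0 redo_depth=1
After op 5 (type): buf='xyz' undo_depth=1 redo_depth=0

Answer: xyz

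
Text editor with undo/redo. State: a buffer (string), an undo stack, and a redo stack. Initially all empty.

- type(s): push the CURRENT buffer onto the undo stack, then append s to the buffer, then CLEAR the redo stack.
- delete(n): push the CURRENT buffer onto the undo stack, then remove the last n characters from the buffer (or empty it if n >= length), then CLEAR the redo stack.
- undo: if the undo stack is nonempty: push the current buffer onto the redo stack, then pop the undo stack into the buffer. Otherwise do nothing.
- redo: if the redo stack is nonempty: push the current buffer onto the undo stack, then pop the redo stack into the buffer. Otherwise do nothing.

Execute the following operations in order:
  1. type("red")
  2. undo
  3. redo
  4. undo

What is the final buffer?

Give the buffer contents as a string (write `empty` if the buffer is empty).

Answer: empty

Derivation:
After op 1 (type): buf='red' undo_depth=1 redo_depth=0
After op 2 (undo): buf='(empty)' undo_depth=0 redo_depth=1
After op 3 (redo): buf='red' undo_depth=1 redo_depth=0
After op 4 (undo): buf='(empty)' undo_depth=0 redo_depth=1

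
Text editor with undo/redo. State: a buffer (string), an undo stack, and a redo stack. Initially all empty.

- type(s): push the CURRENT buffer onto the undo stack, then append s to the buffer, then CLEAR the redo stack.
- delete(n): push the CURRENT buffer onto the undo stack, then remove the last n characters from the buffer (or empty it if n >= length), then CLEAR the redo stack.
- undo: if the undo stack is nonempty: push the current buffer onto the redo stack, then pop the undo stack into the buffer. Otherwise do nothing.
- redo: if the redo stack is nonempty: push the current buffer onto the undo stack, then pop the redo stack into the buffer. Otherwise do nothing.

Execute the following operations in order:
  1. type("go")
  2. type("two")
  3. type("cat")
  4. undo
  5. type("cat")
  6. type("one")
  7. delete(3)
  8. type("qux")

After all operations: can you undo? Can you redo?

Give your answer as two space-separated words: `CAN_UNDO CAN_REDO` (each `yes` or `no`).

After op 1 (type): buf='go' undo_depth=1 redo_depth=0
After op 2 (type): buf='gotwo' undo_depth=2 redo_depth=0
After op 3 (type): buf='gotwocat' undo_depth=3 redo_depth=0
After op 4 (undo): buf='gotwo' undo_depth=2 redo_depth=1
After op 5 (type): buf='gotwocat' undo_depth=3 redo_depth=0
After op 6 (type): buf='gotwocatone' undo_depth=4 redo_depth=0
After op 7 (delete): buf='gotwocat' undo_depth=5 redo_depth=0
After op 8 (type): buf='gotwocatqux' undo_depth=6 redo_depth=0

Answer: yes no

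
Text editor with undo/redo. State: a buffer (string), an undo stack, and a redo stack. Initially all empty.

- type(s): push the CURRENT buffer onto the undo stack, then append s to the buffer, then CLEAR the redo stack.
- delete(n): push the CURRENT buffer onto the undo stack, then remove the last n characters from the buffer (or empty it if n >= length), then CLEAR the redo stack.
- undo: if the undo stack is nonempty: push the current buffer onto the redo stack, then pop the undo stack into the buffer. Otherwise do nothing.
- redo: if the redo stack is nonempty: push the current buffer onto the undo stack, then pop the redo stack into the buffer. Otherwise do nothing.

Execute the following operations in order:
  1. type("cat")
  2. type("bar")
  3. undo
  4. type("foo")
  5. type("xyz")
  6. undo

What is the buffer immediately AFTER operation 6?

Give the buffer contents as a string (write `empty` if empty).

After op 1 (type): buf='cat' undo_depth=1 redo_depth=0
After op 2 (type): buf='catbar' undo_depth=2 redo_depth=0
After op 3 (undo): buf='cat' undo_depth=1 redo_depth=1
After op 4 (type): buf='catfoo' undo_depth=2 redo_depth=0
After op 5 (type): buf='catfooxyz' undo_depth=3 redo_depth=0
After op 6 (undo): buf='catfoo' undo_depth=2 redo_depth=1

Answer: catfoo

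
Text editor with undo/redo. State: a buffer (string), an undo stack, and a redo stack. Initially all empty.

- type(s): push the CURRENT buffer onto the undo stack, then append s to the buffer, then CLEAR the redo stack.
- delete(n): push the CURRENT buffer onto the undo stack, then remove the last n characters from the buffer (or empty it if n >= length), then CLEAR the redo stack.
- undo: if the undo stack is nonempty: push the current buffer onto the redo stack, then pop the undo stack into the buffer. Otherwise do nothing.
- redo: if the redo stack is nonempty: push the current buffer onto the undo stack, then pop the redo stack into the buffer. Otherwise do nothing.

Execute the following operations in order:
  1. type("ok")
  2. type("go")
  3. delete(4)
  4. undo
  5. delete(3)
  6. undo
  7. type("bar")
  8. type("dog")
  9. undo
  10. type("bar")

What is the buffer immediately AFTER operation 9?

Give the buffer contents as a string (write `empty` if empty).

Answer: okgobar

Derivation:
After op 1 (type): buf='ok' undo_depth=1 redo_depth=0
After op 2 (type): buf='okgo' undo_depth=2 redo_depth=0
After op 3 (delete): buf='(empty)' undo_depth=3 redo_depth=0
After op 4 (undo): buf='okgo' undo_depth=2 redo_depth=1
After op 5 (delete): buf='o' undo_depth=3 redo_depth=0
After op 6 (undo): buf='okgo' undo_depth=2 redo_depth=1
After op 7 (type): buf='okgobar' undo_depth=3 redo_depth=0
After op 8 (type): buf='okgobardog' undo_depth=4 redo_depth=0
After op 9 (undo): buf='okgobar' undo_depth=3 redo_depth=1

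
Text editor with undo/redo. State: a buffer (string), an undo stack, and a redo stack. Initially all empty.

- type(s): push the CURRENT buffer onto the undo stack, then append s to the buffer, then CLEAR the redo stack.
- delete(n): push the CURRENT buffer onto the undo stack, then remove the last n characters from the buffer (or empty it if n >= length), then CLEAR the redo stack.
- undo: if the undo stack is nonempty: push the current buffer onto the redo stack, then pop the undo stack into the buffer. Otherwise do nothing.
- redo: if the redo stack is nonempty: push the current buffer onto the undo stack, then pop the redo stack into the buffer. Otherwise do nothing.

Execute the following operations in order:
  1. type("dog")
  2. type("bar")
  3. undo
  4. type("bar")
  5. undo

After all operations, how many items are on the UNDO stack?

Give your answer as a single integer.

Answer: 1

Derivation:
After op 1 (type): buf='dog' undo_depth=1 redo_depth=0
After op 2 (type): buf='dogbar' undo_depth=2 redo_depth=0
After op 3 (undo): buf='dog' undo_depth=1 redo_depth=1
After op 4 (type): buf='dogbar' undo_depth=2 redo_depth=0
After op 5 (undo): buf='dog' undo_depth=1 redo_depth=1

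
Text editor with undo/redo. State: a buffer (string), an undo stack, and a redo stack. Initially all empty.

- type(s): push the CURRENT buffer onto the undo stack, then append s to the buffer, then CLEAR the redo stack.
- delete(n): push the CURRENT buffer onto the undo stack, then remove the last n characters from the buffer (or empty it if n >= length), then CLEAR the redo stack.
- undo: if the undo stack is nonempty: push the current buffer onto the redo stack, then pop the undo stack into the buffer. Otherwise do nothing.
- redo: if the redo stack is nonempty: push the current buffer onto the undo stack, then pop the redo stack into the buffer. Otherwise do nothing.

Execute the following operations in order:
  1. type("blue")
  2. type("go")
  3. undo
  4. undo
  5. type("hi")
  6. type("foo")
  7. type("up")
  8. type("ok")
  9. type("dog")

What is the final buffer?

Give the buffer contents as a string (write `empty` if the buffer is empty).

Answer: hifooupokdog

Derivation:
After op 1 (type): buf='blue' undo_depth=1 redo_depth=0
After op 2 (type): buf='bluego' undo_depth=2 redo_depth=0
After op 3 (undo): buf='blue' undo_depth=1 redo_depth=1
After op 4 (undo): buf='(empty)' undo_depth=0 redo_depth=2
After op 5 (type): buf='hi' undo_depth=1 redo_depth=0
After op 6 (type): buf='hifoo' undo_depth=2 redo_depth=0
After op 7 (type): buf='hifooup' undo_depth=3 redo_depth=0
After op 8 (type): buf='hifooupok' undo_depth=4 redo_depth=0
After op 9 (type): buf='hifooupokdog' undo_depth=5 redo_depth=0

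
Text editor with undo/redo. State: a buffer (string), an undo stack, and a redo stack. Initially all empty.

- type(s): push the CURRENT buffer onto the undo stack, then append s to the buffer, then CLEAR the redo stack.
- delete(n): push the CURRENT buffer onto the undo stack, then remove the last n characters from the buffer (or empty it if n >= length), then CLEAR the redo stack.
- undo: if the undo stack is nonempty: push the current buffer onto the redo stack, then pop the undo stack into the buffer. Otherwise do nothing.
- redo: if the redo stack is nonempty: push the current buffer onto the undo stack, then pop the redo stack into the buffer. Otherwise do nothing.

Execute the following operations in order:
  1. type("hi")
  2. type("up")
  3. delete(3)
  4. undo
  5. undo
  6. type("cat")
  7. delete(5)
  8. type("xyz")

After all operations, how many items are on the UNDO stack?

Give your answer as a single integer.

Answer: 4

Derivation:
After op 1 (type): buf='hi' undo_depth=1 redo_depth=0
After op 2 (type): buf='hiup' undo_depth=2 redo_depth=0
After op 3 (delete): buf='h' undo_depth=3 redo_depth=0
After op 4 (undo): buf='hiup' undo_depth=2 redo_depth=1
After op 5 (undo): buf='hi' undo_depth=1 redo_depth=2
After op 6 (type): buf='hicat' undo_depth=2 redo_depth=0
After op 7 (delete): buf='(empty)' undo_depth=3 redo_depth=0
After op 8 (type): buf='xyz' undo_depth=4 redo_depth=0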